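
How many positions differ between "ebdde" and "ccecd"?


Comparing "ebdde" and "ccecd" position by position:
  Position 0: 'e' vs 'c' => DIFFER
  Position 1: 'b' vs 'c' => DIFFER
  Position 2: 'd' vs 'e' => DIFFER
  Position 3: 'd' vs 'c' => DIFFER
  Position 4: 'e' vs 'd' => DIFFER
Positions that differ: 5

5


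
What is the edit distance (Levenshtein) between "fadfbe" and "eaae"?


Computing edit distance: "fadfbe" -> "eaae"
DP table:
           e    a    a    e
      0    1    2    3    4
  f   1    1    2    3    4
  a   2    2    1    2    3
  d   3    3    2    2    3
  f   4    4    3    3    3
  b   5    5    4    4    4
  e   6    5    5    5    4
Edit distance = dp[6][4] = 4

4


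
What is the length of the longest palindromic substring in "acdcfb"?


Input: "acdcfb"
Checking substrings for palindromes:
  [1:4] "cdc" (len 3) => palindrome
Longest palindromic substring: "cdc" with length 3

3


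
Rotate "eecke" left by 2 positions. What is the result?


Input: "eecke", rotate left by 2
First 2 characters: "ee"
Remaining characters: "cke"
Concatenate remaining + first: "cke" + "ee" = "ckeee"

ckeee


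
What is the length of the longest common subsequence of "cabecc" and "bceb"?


LCS of "cabecc" and "bceb"
DP table:
           b    c    e    b
      0    0    0    0    0
  c   0    0    1    1    1
  a   0    0    1    1    1
  b   0    1    1    1    2
  e   0    1    1    2    2
  c   0    1    2    2    2
  c   0    1    2    2    2
LCS length = dp[6][4] = 2

2


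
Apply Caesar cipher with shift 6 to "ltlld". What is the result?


Caesar cipher: shift "ltlld" by 6
  'l' (pos 11) + 6 = pos 17 = 'r'
  't' (pos 19) + 6 = pos 25 = 'z'
  'l' (pos 11) + 6 = pos 17 = 'r'
  'l' (pos 11) + 6 = pos 17 = 'r'
  'd' (pos 3) + 6 = pos 9 = 'j'
Result: rzrrj

rzrrj


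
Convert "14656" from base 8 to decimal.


Input: "14656" in base 8
Positional expansion:
  Digit '1' (value 1) x 8^4 = 4096
  Digit '4' (value 4) x 8^3 = 2048
  Digit '6' (value 6) x 8^2 = 384
  Digit '5' (value 5) x 8^1 = 40
  Digit '6' (value 6) x 8^0 = 6
Sum = 6574

6574


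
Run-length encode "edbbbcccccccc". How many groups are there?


Input: edbbbcccccccc
Scanning for consecutive runs:
  Group 1: 'e' x 1 (positions 0-0)
  Group 2: 'd' x 1 (positions 1-1)
  Group 3: 'b' x 3 (positions 2-4)
  Group 4: 'c' x 8 (positions 5-12)
Total groups: 4

4


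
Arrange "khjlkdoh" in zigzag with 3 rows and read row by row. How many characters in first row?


Zigzag "khjlkdoh" into 3 rows:
Placing characters:
  'k' => row 0
  'h' => row 1
  'j' => row 2
  'l' => row 1
  'k' => row 0
  'd' => row 1
  'o' => row 2
  'h' => row 1
Rows:
  Row 0: "kk"
  Row 1: "hldh"
  Row 2: "jo"
First row length: 2

2


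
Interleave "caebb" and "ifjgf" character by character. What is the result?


Interleaving "caebb" and "ifjgf":
  Position 0: 'c' from first, 'i' from second => "ci"
  Position 1: 'a' from first, 'f' from second => "af"
  Position 2: 'e' from first, 'j' from second => "ej"
  Position 3: 'b' from first, 'g' from second => "bg"
  Position 4: 'b' from first, 'f' from second => "bf"
Result: ciafejbgbf

ciafejbgbf


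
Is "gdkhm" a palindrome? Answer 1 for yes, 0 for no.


Input: gdkhm
Reversed: mhkdg
  Compare pos 0 ('g') with pos 4 ('m'): MISMATCH
  Compare pos 1 ('d') with pos 3 ('h'): MISMATCH
Result: not a palindrome

0


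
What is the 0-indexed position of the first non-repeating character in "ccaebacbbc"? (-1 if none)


Input: ccaebacbbc
Character frequencies:
  'a': 2
  'b': 3
  'c': 4
  'e': 1
Scanning left to right for freq == 1:
  Position 0 ('c'): freq=4, skip
  Position 1 ('c'): freq=4, skip
  Position 2 ('a'): freq=2, skip
  Position 3 ('e'): unique! => answer = 3

3


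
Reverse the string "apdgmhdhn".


Input: apdgmhdhn
Reading characters right to left:
  Position 8: 'n'
  Position 7: 'h'
  Position 6: 'd'
  Position 5: 'h'
  Position 4: 'm'
  Position 3: 'g'
  Position 2: 'd'
  Position 1: 'p'
  Position 0: 'a'
Reversed: nhdhmgdpa

nhdhmgdpa


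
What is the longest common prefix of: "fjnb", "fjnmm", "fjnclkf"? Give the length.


Words: fjnb, fjnmm, fjnclkf
  Position 0: all 'f' => match
  Position 1: all 'j' => match
  Position 2: all 'n' => match
  Position 3: ('b', 'm', 'c') => mismatch, stop
LCP = "fjn" (length 3)

3


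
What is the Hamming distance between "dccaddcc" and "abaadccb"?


Comparing "dccaddcc" and "abaadccb" position by position:
  Position 0: 'd' vs 'a' => differ
  Position 1: 'c' vs 'b' => differ
  Position 2: 'c' vs 'a' => differ
  Position 3: 'a' vs 'a' => same
  Position 4: 'd' vs 'd' => same
  Position 5: 'd' vs 'c' => differ
  Position 6: 'c' vs 'c' => same
  Position 7: 'c' vs 'b' => differ
Total differences (Hamming distance): 5

5


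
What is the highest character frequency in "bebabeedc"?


Input: bebabeedc
Character counts:
  'a': 1
  'b': 3
  'c': 1
  'd': 1
  'e': 3
Maximum frequency: 3

3


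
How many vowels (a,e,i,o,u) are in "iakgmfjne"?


Input: iakgmfjne
Checking each character:
  'i' at position 0: vowel (running total: 1)
  'a' at position 1: vowel (running total: 2)
  'k' at position 2: consonant
  'g' at position 3: consonant
  'm' at position 4: consonant
  'f' at position 5: consonant
  'j' at position 6: consonant
  'n' at position 7: consonant
  'e' at position 8: vowel (running total: 3)
Total vowels: 3

3


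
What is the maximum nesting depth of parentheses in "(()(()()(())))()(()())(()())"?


Input: "(()(()()(())))()(()())(()())"
Tracking depth:
  Position 0 '(': depth becomes 1
  Position 1 '(': depth becomes 2
  Position 2 ')': depth becomes 1
  Position 3 '(': depth becomes 2
  Position 4 '(': depth becomes 3
  Position 5 ')': depth becomes 2
  Position 6 '(': depth becomes 3
  Position 7 ')': depth becomes 2
  Position 8 '(': depth becomes 3
  Position 9 '(': depth becomes 4
  Position 10 ')': depth becomes 3
  Position 11 ')': depth becomes 2
  Position 12 ')': depth becomes 1
  Position 13 ')': depth becomes 0
  Position 14 '(': depth becomes 1
  Position 15 ')': depth becomes 0
  Position 16 '(': depth becomes 1
  Position 17 '(': depth becomes 2
  Position 18 ')': depth becomes 1
  Position 19 '(': depth becomes 2
  Position 20 ')': depth becomes 1
  Position 21 ')': depth becomes 0
  Position 22 '(': depth becomes 1
  Position 23 '(': depth becomes 2
  Position 24 ')': depth becomes 1
  Position 25 '(': depth becomes 2
  Position 26 ')': depth becomes 1
  Position 27 ')': depth becomes 0
Maximum depth reached: 4

4


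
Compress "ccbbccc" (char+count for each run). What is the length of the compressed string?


Input: ccbbccc
Runs:
  'c' x 2 => "c2"
  'b' x 2 => "b2"
  'c' x 3 => "c3"
Compressed: "c2b2c3"
Compressed length: 6

6


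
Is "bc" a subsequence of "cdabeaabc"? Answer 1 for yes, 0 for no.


Check if "bc" is a subsequence of "cdabeaabc"
Greedy scan:
  Position 0 ('c'): no match needed
  Position 1 ('d'): no match needed
  Position 2 ('a'): no match needed
  Position 3 ('b'): matches sub[0] = 'b'
  Position 4 ('e'): no match needed
  Position 5 ('a'): no match needed
  Position 6 ('a'): no match needed
  Position 7 ('b'): no match needed
  Position 8 ('c'): matches sub[1] = 'c'
All 2 characters matched => is a subsequence

1


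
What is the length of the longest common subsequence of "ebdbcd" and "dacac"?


LCS of "ebdbcd" and "dacac"
DP table:
           d    a    c    a    c
      0    0    0    0    0    0
  e   0    0    0    0    0    0
  b   0    0    0    0    0    0
  d   0    1    1    1    1    1
  b   0    1    1    1    1    1
  c   0    1    1    2    2    2
  d   0    1    1    2    2    2
LCS length = dp[6][5] = 2

2


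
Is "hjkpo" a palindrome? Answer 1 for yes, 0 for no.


Input: hjkpo
Reversed: opkjh
  Compare pos 0 ('h') with pos 4 ('o'): MISMATCH
  Compare pos 1 ('j') with pos 3 ('p'): MISMATCH
Result: not a palindrome

0


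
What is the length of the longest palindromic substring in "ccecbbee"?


Input: "ccecbbee"
Checking substrings for palindromes:
  [1:4] "cec" (len 3) => palindrome
  [0:2] "cc" (len 2) => palindrome
  [4:6] "bb" (len 2) => palindrome
  [6:8] "ee" (len 2) => palindrome
Longest palindromic substring: "cec" with length 3

3


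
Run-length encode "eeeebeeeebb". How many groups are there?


Input: eeeebeeeebb
Scanning for consecutive runs:
  Group 1: 'e' x 4 (positions 0-3)
  Group 2: 'b' x 1 (positions 4-4)
  Group 3: 'e' x 4 (positions 5-8)
  Group 4: 'b' x 2 (positions 9-10)
Total groups: 4

4


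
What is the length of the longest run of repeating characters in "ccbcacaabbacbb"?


Input: "ccbcacaabbacbb"
Scanning for longest run:
  Position 1 ('c'): continues run of 'c', length=2
  Position 2 ('b'): new char, reset run to 1
  Position 3 ('c'): new char, reset run to 1
  Position 4 ('a'): new char, reset run to 1
  Position 5 ('c'): new char, reset run to 1
  Position 6 ('a'): new char, reset run to 1
  Position 7 ('a'): continues run of 'a', length=2
  Position 8 ('b'): new char, reset run to 1
  Position 9 ('b'): continues run of 'b', length=2
  Position 10 ('a'): new char, reset run to 1
  Position 11 ('c'): new char, reset run to 1
  Position 12 ('b'): new char, reset run to 1
  Position 13 ('b'): continues run of 'b', length=2
Longest run: 'c' with length 2

2


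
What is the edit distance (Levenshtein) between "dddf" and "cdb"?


Computing edit distance: "dddf" -> "cdb"
DP table:
           c    d    b
      0    1    2    3
  d   1    1    1    2
  d   2    2    1    2
  d   3    3    2    2
  f   4    4    3    3
Edit distance = dp[4][3] = 3

3


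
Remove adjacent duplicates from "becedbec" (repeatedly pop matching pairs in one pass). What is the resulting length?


Input: becedbec
Stack-based adjacent duplicate removal:
  Read 'b': push. Stack: b
  Read 'e': push. Stack: be
  Read 'c': push. Stack: bec
  Read 'e': push. Stack: bece
  Read 'd': push. Stack: beced
  Read 'b': push. Stack: becedb
  Read 'e': push. Stack: becedbe
  Read 'c': push. Stack: becedbec
Final stack: "becedbec" (length 8)

8


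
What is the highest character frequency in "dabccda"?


Input: dabccda
Character counts:
  'a': 2
  'b': 1
  'c': 2
  'd': 2
Maximum frequency: 2

2


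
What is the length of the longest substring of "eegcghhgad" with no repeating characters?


Input: "eegcghhgad"
Sliding window (track last position of each char):
  Position 0 ('e'): window [0,0] length 1 -- new best
  Position 1 ('e'): repeat (last at 0), move window start to 1
  Position 1 ('e'): window [1,1] length 1
  Position 2 ('g'): window [1,2] length 2 -- new best
  Position 3 ('c'): window [1,3] length 3 -- new best
  Position 4 ('g'): repeat (last at 2), move window start to 3
  Position 4 ('g'): window [3,4] length 2
  Position 5 ('h'): window [3,5] length 3
  Position 6 ('h'): repeat (last at 5), move window start to 6
  Position 6 ('h'): window [6,6] length 1
  Position 7 ('g'): window [6,7] length 2
  Position 8 ('a'): window [6,8] length 3
  Position 9 ('d'): window [6,9] length 4 -- new best
Longest substring with no repeats: "hgad" with length 4

4


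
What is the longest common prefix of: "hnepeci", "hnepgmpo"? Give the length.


Words: hnepeci, hnepgmpo
  Position 0: all 'h' => match
  Position 1: all 'n' => match
  Position 2: all 'e' => match
  Position 3: all 'p' => match
  Position 4: ('e', 'g') => mismatch, stop
LCP = "hnep" (length 4)

4


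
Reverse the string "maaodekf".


Input: maaodekf
Reading characters right to left:
  Position 7: 'f'
  Position 6: 'k'
  Position 5: 'e'
  Position 4: 'd'
  Position 3: 'o'
  Position 2: 'a'
  Position 1: 'a'
  Position 0: 'm'
Reversed: fkedoaam

fkedoaam


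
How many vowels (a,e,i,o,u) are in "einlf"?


Input: einlf
Checking each character:
  'e' at position 0: vowel (running total: 1)
  'i' at position 1: vowel (running total: 2)
  'n' at position 2: consonant
  'l' at position 3: consonant
  'f' at position 4: consonant
Total vowels: 2

2


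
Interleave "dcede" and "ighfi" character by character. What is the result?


Interleaving "dcede" and "ighfi":
  Position 0: 'd' from first, 'i' from second => "di"
  Position 1: 'c' from first, 'g' from second => "cg"
  Position 2: 'e' from first, 'h' from second => "eh"
  Position 3: 'd' from first, 'f' from second => "df"
  Position 4: 'e' from first, 'i' from second => "ei"
Result: dicgehdfei

dicgehdfei


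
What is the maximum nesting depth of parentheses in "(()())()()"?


Input: "(()())()()"
Tracking depth:
  Position 0 '(': depth becomes 1
  Position 1 '(': depth becomes 2
  Position 2 ')': depth becomes 1
  Position 3 '(': depth becomes 2
  Position 4 ')': depth becomes 1
  Position 5 ')': depth becomes 0
  Position 6 '(': depth becomes 1
  Position 7 ')': depth becomes 0
  Position 8 '(': depth becomes 1
  Position 9 ')': depth becomes 0
Maximum depth reached: 2

2


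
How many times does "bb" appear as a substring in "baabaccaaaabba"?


Searching for "bb" in "baabaccaaaabba"
Scanning each position:
  Position 0: "ba" => no
  Position 1: "aa" => no
  Position 2: "ab" => no
  Position 3: "ba" => no
  Position 4: "ac" => no
  Position 5: "cc" => no
  Position 6: "ca" => no
  Position 7: "aa" => no
  Position 8: "aa" => no
  Position 9: "aa" => no
  Position 10: "ab" => no
  Position 11: "bb" => MATCH
  Position 12: "ba" => no
Total occurrences: 1

1


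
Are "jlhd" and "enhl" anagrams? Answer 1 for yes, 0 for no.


Strings: "jlhd", "enhl"
Sorted first:  dhjl
Sorted second: ehln
Differ at position 0: 'd' vs 'e' => not anagrams

0


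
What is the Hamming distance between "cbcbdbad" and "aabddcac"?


Comparing "cbcbdbad" and "aabddcac" position by position:
  Position 0: 'c' vs 'a' => differ
  Position 1: 'b' vs 'a' => differ
  Position 2: 'c' vs 'b' => differ
  Position 3: 'b' vs 'd' => differ
  Position 4: 'd' vs 'd' => same
  Position 5: 'b' vs 'c' => differ
  Position 6: 'a' vs 'a' => same
  Position 7: 'd' vs 'c' => differ
Total differences (Hamming distance): 6

6


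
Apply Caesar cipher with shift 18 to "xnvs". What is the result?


Caesar cipher: shift "xnvs" by 18
  'x' (pos 23) + 18 = pos 15 = 'p'
  'n' (pos 13) + 18 = pos 5 = 'f'
  'v' (pos 21) + 18 = pos 13 = 'n'
  's' (pos 18) + 18 = pos 10 = 'k'
Result: pfnk

pfnk


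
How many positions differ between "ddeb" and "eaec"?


Comparing "ddeb" and "eaec" position by position:
  Position 0: 'd' vs 'e' => DIFFER
  Position 1: 'd' vs 'a' => DIFFER
  Position 2: 'e' vs 'e' => same
  Position 3: 'b' vs 'c' => DIFFER
Positions that differ: 3

3


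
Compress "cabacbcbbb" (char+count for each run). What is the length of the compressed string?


Input: cabacbcbbb
Runs:
  'c' x 1 => "c1"
  'a' x 1 => "a1"
  'b' x 1 => "b1"
  'a' x 1 => "a1"
  'c' x 1 => "c1"
  'b' x 1 => "b1"
  'c' x 1 => "c1"
  'b' x 3 => "b3"
Compressed: "c1a1b1a1c1b1c1b3"
Compressed length: 16

16


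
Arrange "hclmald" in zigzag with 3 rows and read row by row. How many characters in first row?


Zigzag "hclmald" into 3 rows:
Placing characters:
  'h' => row 0
  'c' => row 1
  'l' => row 2
  'm' => row 1
  'a' => row 0
  'l' => row 1
  'd' => row 2
Rows:
  Row 0: "ha"
  Row 1: "cml"
  Row 2: "ld"
First row length: 2

2


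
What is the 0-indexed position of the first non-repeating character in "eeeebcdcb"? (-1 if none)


Input: eeeebcdcb
Character frequencies:
  'b': 2
  'c': 2
  'd': 1
  'e': 4
Scanning left to right for freq == 1:
  Position 0 ('e'): freq=4, skip
  Position 1 ('e'): freq=4, skip
  Position 2 ('e'): freq=4, skip
  Position 3 ('e'): freq=4, skip
  Position 4 ('b'): freq=2, skip
  Position 5 ('c'): freq=2, skip
  Position 6 ('d'): unique! => answer = 6

6


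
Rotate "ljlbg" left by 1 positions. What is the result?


Input: "ljlbg", rotate left by 1
First 1 characters: "l"
Remaining characters: "jlbg"
Concatenate remaining + first: "jlbg" + "l" = "jlbgl"

jlbgl


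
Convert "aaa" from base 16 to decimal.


Input: "aaa" in base 16
Positional expansion:
  Digit 'a' (value 10) x 16^2 = 2560
  Digit 'a' (value 10) x 16^1 = 160
  Digit 'a' (value 10) x 16^0 = 10
Sum = 2730

2730


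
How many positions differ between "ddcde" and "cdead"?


Comparing "ddcde" and "cdead" position by position:
  Position 0: 'd' vs 'c' => DIFFER
  Position 1: 'd' vs 'd' => same
  Position 2: 'c' vs 'e' => DIFFER
  Position 3: 'd' vs 'a' => DIFFER
  Position 4: 'e' vs 'd' => DIFFER
Positions that differ: 4

4


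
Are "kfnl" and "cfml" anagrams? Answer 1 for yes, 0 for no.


Strings: "kfnl", "cfml"
Sorted first:  fkln
Sorted second: cflm
Differ at position 0: 'f' vs 'c' => not anagrams

0


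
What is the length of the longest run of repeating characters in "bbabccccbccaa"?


Input: "bbabccccbccaa"
Scanning for longest run:
  Position 1 ('b'): continues run of 'b', length=2
  Position 2 ('a'): new char, reset run to 1
  Position 3 ('b'): new char, reset run to 1
  Position 4 ('c'): new char, reset run to 1
  Position 5 ('c'): continues run of 'c', length=2
  Position 6 ('c'): continues run of 'c', length=3
  Position 7 ('c'): continues run of 'c', length=4
  Position 8 ('b'): new char, reset run to 1
  Position 9 ('c'): new char, reset run to 1
  Position 10 ('c'): continues run of 'c', length=2
  Position 11 ('a'): new char, reset run to 1
  Position 12 ('a'): continues run of 'a', length=2
Longest run: 'c' with length 4

4


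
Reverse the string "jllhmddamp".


Input: jllhmddamp
Reading characters right to left:
  Position 9: 'p'
  Position 8: 'm'
  Position 7: 'a'
  Position 6: 'd'
  Position 5: 'd'
  Position 4: 'm'
  Position 3: 'h'
  Position 2: 'l'
  Position 1: 'l'
  Position 0: 'j'
Reversed: pmaddmhllj

pmaddmhllj


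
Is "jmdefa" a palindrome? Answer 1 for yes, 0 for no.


Input: jmdefa
Reversed: afedmj
  Compare pos 0 ('j') with pos 5 ('a'): MISMATCH
  Compare pos 1 ('m') with pos 4 ('f'): MISMATCH
  Compare pos 2 ('d') with pos 3 ('e'): MISMATCH
Result: not a palindrome

0


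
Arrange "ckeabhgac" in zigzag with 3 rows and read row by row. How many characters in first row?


Zigzag "ckeabhgac" into 3 rows:
Placing characters:
  'c' => row 0
  'k' => row 1
  'e' => row 2
  'a' => row 1
  'b' => row 0
  'h' => row 1
  'g' => row 2
  'a' => row 1
  'c' => row 0
Rows:
  Row 0: "cbc"
  Row 1: "kaha"
  Row 2: "eg"
First row length: 3

3


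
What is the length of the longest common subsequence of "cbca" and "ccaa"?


LCS of "cbca" and "ccaa"
DP table:
           c    c    a    a
      0    0    0    0    0
  c   0    1    1    1    1
  b   0    1    1    1    1
  c   0    1    2    2    2
  a   0    1    2    3    3
LCS length = dp[4][4] = 3

3


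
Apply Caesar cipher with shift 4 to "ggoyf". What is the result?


Caesar cipher: shift "ggoyf" by 4
  'g' (pos 6) + 4 = pos 10 = 'k'
  'g' (pos 6) + 4 = pos 10 = 'k'
  'o' (pos 14) + 4 = pos 18 = 's'
  'y' (pos 24) + 4 = pos 2 = 'c'
  'f' (pos 5) + 4 = pos 9 = 'j'
Result: kkscj

kkscj


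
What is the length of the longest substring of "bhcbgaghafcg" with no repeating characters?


Input: "bhcbgaghafcg"
Sliding window (track last position of each char):
  Position 0 ('b'): window [0,0] length 1 -- new best
  Position 1 ('h'): window [0,1] length 2 -- new best
  Position 2 ('c'): window [0,2] length 3 -- new best
  Position 3 ('b'): repeat (last at 0), move window start to 1
  Position 3 ('b'): window [1,3] length 3
  Position 4 ('g'): window [1,4] length 4 -- new best
  Position 5 ('a'): window [1,5] length 5 -- new best
  Position 6 ('g'): repeat (last at 4), move window start to 5
  Position 6 ('g'): window [5,6] length 2
  Position 7 ('h'): window [5,7] length 3
  Position 8 ('a'): repeat (last at 5), move window start to 6
  Position 8 ('a'): window [6,8] length 3
  Position 9 ('f'): window [6,9] length 4
  Position 10 ('c'): window [6,10] length 5
  Position 11 ('g'): repeat (last at 6), move window start to 7
  Position 11 ('g'): window [7,11] length 5
Longest substring with no repeats: "hcbga" with length 5

5


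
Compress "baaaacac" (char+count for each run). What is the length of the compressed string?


Input: baaaacac
Runs:
  'b' x 1 => "b1"
  'a' x 4 => "a4"
  'c' x 1 => "c1"
  'a' x 1 => "a1"
  'c' x 1 => "c1"
Compressed: "b1a4c1a1c1"
Compressed length: 10

10


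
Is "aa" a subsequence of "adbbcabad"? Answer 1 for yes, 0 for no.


Check if "aa" is a subsequence of "adbbcabad"
Greedy scan:
  Position 0 ('a'): matches sub[0] = 'a'
  Position 1 ('d'): no match needed
  Position 2 ('b'): no match needed
  Position 3 ('b'): no match needed
  Position 4 ('c'): no match needed
  Position 5 ('a'): matches sub[1] = 'a'
  Position 6 ('b'): no match needed
  Position 7 ('a'): no match needed
  Position 8 ('d'): no match needed
All 2 characters matched => is a subsequence

1


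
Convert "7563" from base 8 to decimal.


Input: "7563" in base 8
Positional expansion:
  Digit '7' (value 7) x 8^3 = 3584
  Digit '5' (value 5) x 8^2 = 320
  Digit '6' (value 6) x 8^1 = 48
  Digit '3' (value 3) x 8^0 = 3
Sum = 3955

3955


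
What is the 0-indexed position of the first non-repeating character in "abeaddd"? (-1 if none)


Input: abeaddd
Character frequencies:
  'a': 2
  'b': 1
  'd': 3
  'e': 1
Scanning left to right for freq == 1:
  Position 0 ('a'): freq=2, skip
  Position 1 ('b'): unique! => answer = 1

1


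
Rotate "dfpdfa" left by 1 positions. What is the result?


Input: "dfpdfa", rotate left by 1
First 1 characters: "d"
Remaining characters: "fpdfa"
Concatenate remaining + first: "fpdfa" + "d" = "fpdfad"

fpdfad


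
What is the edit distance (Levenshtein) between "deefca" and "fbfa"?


Computing edit distance: "deefca" -> "fbfa"
DP table:
           f    b    f    a
      0    1    2    3    4
  d   1    1    2    3    4
  e   2    2    2    3    4
  e   3    3    3    3    4
  f   4    3    4    3    4
  c   5    4    4    4    4
  a   6    5    5    5    4
Edit distance = dp[6][4] = 4

4


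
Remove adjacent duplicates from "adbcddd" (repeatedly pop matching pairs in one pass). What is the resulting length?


Input: adbcddd
Stack-based adjacent duplicate removal:
  Read 'a': push. Stack: a
  Read 'd': push. Stack: ad
  Read 'b': push. Stack: adb
  Read 'c': push. Stack: adbc
  Read 'd': push. Stack: adbcd
  Read 'd': matches stack top 'd' => pop. Stack: adbc
  Read 'd': push. Stack: adbcd
Final stack: "adbcd" (length 5)

5


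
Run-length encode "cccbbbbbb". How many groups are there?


Input: cccbbbbbb
Scanning for consecutive runs:
  Group 1: 'c' x 3 (positions 0-2)
  Group 2: 'b' x 6 (positions 3-8)
Total groups: 2

2


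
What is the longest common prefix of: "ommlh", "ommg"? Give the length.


Words: ommlh, ommg
  Position 0: all 'o' => match
  Position 1: all 'm' => match
  Position 2: all 'm' => match
  Position 3: ('l', 'g') => mismatch, stop
LCP = "omm" (length 3)

3


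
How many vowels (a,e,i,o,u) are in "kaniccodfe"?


Input: kaniccodfe
Checking each character:
  'k' at position 0: consonant
  'a' at position 1: vowel (running total: 1)
  'n' at position 2: consonant
  'i' at position 3: vowel (running total: 2)
  'c' at position 4: consonant
  'c' at position 5: consonant
  'o' at position 6: vowel (running total: 3)
  'd' at position 7: consonant
  'f' at position 8: consonant
  'e' at position 9: vowel (running total: 4)
Total vowels: 4

4


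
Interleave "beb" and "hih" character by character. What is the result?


Interleaving "beb" and "hih":
  Position 0: 'b' from first, 'h' from second => "bh"
  Position 1: 'e' from first, 'i' from second => "ei"
  Position 2: 'b' from first, 'h' from second => "bh"
Result: bheibh

bheibh


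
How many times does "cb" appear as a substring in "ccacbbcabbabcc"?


Searching for "cb" in "ccacbbcabbabcc"
Scanning each position:
  Position 0: "cc" => no
  Position 1: "ca" => no
  Position 2: "ac" => no
  Position 3: "cb" => MATCH
  Position 4: "bb" => no
  Position 5: "bc" => no
  Position 6: "ca" => no
  Position 7: "ab" => no
  Position 8: "bb" => no
  Position 9: "ba" => no
  Position 10: "ab" => no
  Position 11: "bc" => no
  Position 12: "cc" => no
Total occurrences: 1

1


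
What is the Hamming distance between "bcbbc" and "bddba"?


Comparing "bcbbc" and "bddba" position by position:
  Position 0: 'b' vs 'b' => same
  Position 1: 'c' vs 'd' => differ
  Position 2: 'b' vs 'd' => differ
  Position 3: 'b' vs 'b' => same
  Position 4: 'c' vs 'a' => differ
Total differences (Hamming distance): 3

3


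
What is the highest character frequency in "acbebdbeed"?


Input: acbebdbeed
Character counts:
  'a': 1
  'b': 3
  'c': 1
  'd': 2
  'e': 3
Maximum frequency: 3

3


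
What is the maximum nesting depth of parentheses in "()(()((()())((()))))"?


Input: "()(()((()())((()))))"
Tracking depth:
  Position 0 '(': depth becomes 1
  Position 1 ')': depth becomes 0
  Position 2 '(': depth becomes 1
  Position 3 '(': depth becomes 2
  Position 4 ')': depth becomes 1
  Position 5 '(': depth becomes 2
  Position 6 '(': depth becomes 3
  Position 7 '(': depth becomes 4
  Position 8 ')': depth becomes 3
  Position 9 '(': depth becomes 4
  Position 10 ')': depth becomes 3
  Position 11 ')': depth becomes 2
  Position 12 '(': depth becomes 3
  Position 13 '(': depth becomes 4
  Position 14 '(': depth becomes 5
  Position 15 ')': depth becomes 4
  Position 16 ')': depth becomes 3
  Position 17 ')': depth becomes 2
  Position 18 ')': depth becomes 1
  Position 19 ')': depth becomes 0
Maximum depth reached: 5

5


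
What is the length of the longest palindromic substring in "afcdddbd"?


Input: "afcdddbd"
Checking substrings for palindromes:
  [3:6] "ddd" (len 3) => palindrome
  [5:8] "dbd" (len 3) => palindrome
  [3:5] "dd" (len 2) => palindrome
  [4:6] "dd" (len 2) => palindrome
Longest palindromic substring: "ddd" with length 3

3


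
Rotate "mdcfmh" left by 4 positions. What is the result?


Input: "mdcfmh", rotate left by 4
First 4 characters: "mdcf"
Remaining characters: "mh"
Concatenate remaining + first: "mh" + "mdcf" = "mhmdcf"

mhmdcf


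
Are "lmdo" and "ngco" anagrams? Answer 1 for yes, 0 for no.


Strings: "lmdo", "ngco"
Sorted first:  dlmo
Sorted second: cgno
Differ at position 0: 'd' vs 'c' => not anagrams

0


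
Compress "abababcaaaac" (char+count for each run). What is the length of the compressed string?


Input: abababcaaaac
Runs:
  'a' x 1 => "a1"
  'b' x 1 => "b1"
  'a' x 1 => "a1"
  'b' x 1 => "b1"
  'a' x 1 => "a1"
  'b' x 1 => "b1"
  'c' x 1 => "c1"
  'a' x 4 => "a4"
  'c' x 1 => "c1"
Compressed: "a1b1a1b1a1b1c1a4c1"
Compressed length: 18

18


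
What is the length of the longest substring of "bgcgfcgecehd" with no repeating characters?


Input: "bgcgfcgecehd"
Sliding window (track last position of each char):
  Position 0 ('b'): window [0,0] length 1 -- new best
  Position 1 ('g'): window [0,1] length 2 -- new best
  Position 2 ('c'): window [0,2] length 3 -- new best
  Position 3 ('g'): repeat (last at 1), move window start to 2
  Position 3 ('g'): window [2,3] length 2
  Position 4 ('f'): window [2,4] length 3
  Position 5 ('c'): repeat (last at 2), move window start to 3
  Position 5 ('c'): window [3,5] length 3
  Position 6 ('g'): repeat (last at 3), move window start to 4
  Position 6 ('g'): window [4,6] length 3
  Position 7 ('e'): window [4,7] length 4 -- new best
  Position 8 ('c'): repeat (last at 5), move window start to 6
  Position 8 ('c'): window [6,8] length 3
  Position 9 ('e'): repeat (last at 7), move window start to 8
  Position 9 ('e'): window [8,9] length 2
  Position 10 ('h'): window [8,10] length 3
  Position 11 ('d'): window [8,11] length 4
Longest substring with no repeats: "fcge" with length 4

4


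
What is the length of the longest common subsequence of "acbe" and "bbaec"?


LCS of "acbe" and "bbaec"
DP table:
           b    b    a    e    c
      0    0    0    0    0    0
  a   0    0    0    1    1    1
  c   0    0    0    1    1    2
  b   0    1    1    1    1    2
  e   0    1    1    1    2    2
LCS length = dp[4][5] = 2

2


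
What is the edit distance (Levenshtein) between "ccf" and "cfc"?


Computing edit distance: "ccf" -> "cfc"
DP table:
           c    f    c
      0    1    2    3
  c   1    0    1    2
  c   2    1    1    1
  f   3    2    1    2
Edit distance = dp[3][3] = 2

2


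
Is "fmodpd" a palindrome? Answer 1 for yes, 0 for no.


Input: fmodpd
Reversed: dpdomf
  Compare pos 0 ('f') with pos 5 ('d'): MISMATCH
  Compare pos 1 ('m') with pos 4 ('p'): MISMATCH
  Compare pos 2 ('o') with pos 3 ('d'): MISMATCH
Result: not a palindrome

0


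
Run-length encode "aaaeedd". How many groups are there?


Input: aaaeedd
Scanning for consecutive runs:
  Group 1: 'a' x 3 (positions 0-2)
  Group 2: 'e' x 2 (positions 3-4)
  Group 3: 'd' x 2 (positions 5-6)
Total groups: 3

3


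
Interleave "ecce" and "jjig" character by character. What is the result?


Interleaving "ecce" and "jjig":
  Position 0: 'e' from first, 'j' from second => "ej"
  Position 1: 'c' from first, 'j' from second => "cj"
  Position 2: 'c' from first, 'i' from second => "ci"
  Position 3: 'e' from first, 'g' from second => "eg"
Result: ejcjcieg

ejcjcieg


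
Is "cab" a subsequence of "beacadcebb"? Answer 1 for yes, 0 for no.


Check if "cab" is a subsequence of "beacadcebb"
Greedy scan:
  Position 0 ('b'): no match needed
  Position 1 ('e'): no match needed
  Position 2 ('a'): no match needed
  Position 3 ('c'): matches sub[0] = 'c'
  Position 4 ('a'): matches sub[1] = 'a'
  Position 5 ('d'): no match needed
  Position 6 ('c'): no match needed
  Position 7 ('e'): no match needed
  Position 8 ('b'): matches sub[2] = 'b'
  Position 9 ('b'): no match needed
All 3 characters matched => is a subsequence

1


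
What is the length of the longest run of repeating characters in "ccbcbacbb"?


Input: "ccbcbacbb"
Scanning for longest run:
  Position 1 ('c'): continues run of 'c', length=2
  Position 2 ('b'): new char, reset run to 1
  Position 3 ('c'): new char, reset run to 1
  Position 4 ('b'): new char, reset run to 1
  Position 5 ('a'): new char, reset run to 1
  Position 6 ('c'): new char, reset run to 1
  Position 7 ('b'): new char, reset run to 1
  Position 8 ('b'): continues run of 'b', length=2
Longest run: 'c' with length 2

2


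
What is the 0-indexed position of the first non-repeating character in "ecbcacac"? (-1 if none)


Input: ecbcacac
Character frequencies:
  'a': 2
  'b': 1
  'c': 4
  'e': 1
Scanning left to right for freq == 1:
  Position 0 ('e'): unique! => answer = 0

0


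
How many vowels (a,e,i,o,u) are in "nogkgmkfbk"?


Input: nogkgmkfbk
Checking each character:
  'n' at position 0: consonant
  'o' at position 1: vowel (running total: 1)
  'g' at position 2: consonant
  'k' at position 3: consonant
  'g' at position 4: consonant
  'm' at position 5: consonant
  'k' at position 6: consonant
  'f' at position 7: consonant
  'b' at position 8: consonant
  'k' at position 9: consonant
Total vowels: 1

1


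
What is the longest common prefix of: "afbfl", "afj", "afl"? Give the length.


Words: afbfl, afj, afl
  Position 0: all 'a' => match
  Position 1: all 'f' => match
  Position 2: ('b', 'j', 'l') => mismatch, stop
LCP = "af" (length 2)

2


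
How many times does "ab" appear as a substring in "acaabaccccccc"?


Searching for "ab" in "acaabaccccccc"
Scanning each position:
  Position 0: "ac" => no
  Position 1: "ca" => no
  Position 2: "aa" => no
  Position 3: "ab" => MATCH
  Position 4: "ba" => no
  Position 5: "ac" => no
  Position 6: "cc" => no
  Position 7: "cc" => no
  Position 8: "cc" => no
  Position 9: "cc" => no
  Position 10: "cc" => no
  Position 11: "cc" => no
Total occurrences: 1

1


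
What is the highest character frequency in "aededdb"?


Input: aededdb
Character counts:
  'a': 1
  'b': 1
  'd': 3
  'e': 2
Maximum frequency: 3

3


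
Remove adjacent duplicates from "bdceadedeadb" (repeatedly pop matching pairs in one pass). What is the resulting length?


Input: bdceadedeadb
Stack-based adjacent duplicate removal:
  Read 'b': push. Stack: b
  Read 'd': push. Stack: bd
  Read 'c': push. Stack: bdc
  Read 'e': push. Stack: bdce
  Read 'a': push. Stack: bdcea
  Read 'd': push. Stack: bdcead
  Read 'e': push. Stack: bdceade
  Read 'd': push. Stack: bdceaded
  Read 'e': push. Stack: bdceadede
  Read 'a': push. Stack: bdceadedea
  Read 'd': push. Stack: bdceadedead
  Read 'b': push. Stack: bdceadedeadb
Final stack: "bdceadedeadb" (length 12)

12


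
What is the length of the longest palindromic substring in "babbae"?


Input: "babbae"
Checking substrings for palindromes:
  [1:5] "abba" (len 4) => palindrome
  [0:3] "bab" (len 3) => palindrome
  [2:4] "bb" (len 2) => palindrome
Longest palindromic substring: "abba" with length 4

4


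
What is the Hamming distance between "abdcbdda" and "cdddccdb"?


Comparing "abdcbdda" and "cdddccdb" position by position:
  Position 0: 'a' vs 'c' => differ
  Position 1: 'b' vs 'd' => differ
  Position 2: 'd' vs 'd' => same
  Position 3: 'c' vs 'd' => differ
  Position 4: 'b' vs 'c' => differ
  Position 5: 'd' vs 'c' => differ
  Position 6: 'd' vs 'd' => same
  Position 7: 'a' vs 'b' => differ
Total differences (Hamming distance): 6

6


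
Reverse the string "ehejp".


Input: ehejp
Reading characters right to left:
  Position 4: 'p'
  Position 3: 'j'
  Position 2: 'e'
  Position 1: 'h'
  Position 0: 'e'
Reversed: pjehe

pjehe


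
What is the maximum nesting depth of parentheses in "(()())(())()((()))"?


Input: "(()())(())()((()))"
Tracking depth:
  Position 0 '(': depth becomes 1
  Position 1 '(': depth becomes 2
  Position 2 ')': depth becomes 1
  Position 3 '(': depth becomes 2
  Position 4 ')': depth becomes 1
  Position 5 ')': depth becomes 0
  Position 6 '(': depth becomes 1
  Position 7 '(': depth becomes 2
  Position 8 ')': depth becomes 1
  Position 9 ')': depth becomes 0
  Position 10 '(': depth becomes 1
  Position 11 ')': depth becomes 0
  Position 12 '(': depth becomes 1
  Position 13 '(': depth becomes 2
  Position 14 '(': depth becomes 3
  Position 15 ')': depth becomes 2
  Position 16 ')': depth becomes 1
  Position 17 ')': depth becomes 0
Maximum depth reached: 3

3


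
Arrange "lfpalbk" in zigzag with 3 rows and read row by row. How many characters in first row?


Zigzag "lfpalbk" into 3 rows:
Placing characters:
  'l' => row 0
  'f' => row 1
  'p' => row 2
  'a' => row 1
  'l' => row 0
  'b' => row 1
  'k' => row 2
Rows:
  Row 0: "ll"
  Row 1: "fab"
  Row 2: "pk"
First row length: 2

2


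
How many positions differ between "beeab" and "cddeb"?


Comparing "beeab" and "cddeb" position by position:
  Position 0: 'b' vs 'c' => DIFFER
  Position 1: 'e' vs 'd' => DIFFER
  Position 2: 'e' vs 'd' => DIFFER
  Position 3: 'a' vs 'e' => DIFFER
  Position 4: 'b' vs 'b' => same
Positions that differ: 4

4


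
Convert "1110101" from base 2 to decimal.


Input: "1110101" in base 2
Positional expansion:
  Digit '1' (value 1) x 2^6 = 64
  Digit '1' (value 1) x 2^5 = 32
  Digit '1' (value 1) x 2^4 = 16
  Digit '0' (value 0) x 2^3 = 0
  Digit '1' (value 1) x 2^2 = 4
  Digit '0' (value 0) x 2^1 = 0
  Digit '1' (value 1) x 2^0 = 1
Sum = 117

117


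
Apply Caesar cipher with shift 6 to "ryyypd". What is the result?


Caesar cipher: shift "ryyypd" by 6
  'r' (pos 17) + 6 = pos 23 = 'x'
  'y' (pos 24) + 6 = pos 4 = 'e'
  'y' (pos 24) + 6 = pos 4 = 'e'
  'y' (pos 24) + 6 = pos 4 = 'e'
  'p' (pos 15) + 6 = pos 21 = 'v'
  'd' (pos 3) + 6 = pos 9 = 'j'
Result: xeeevj

xeeevj


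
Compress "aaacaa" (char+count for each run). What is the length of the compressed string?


Input: aaacaa
Runs:
  'a' x 3 => "a3"
  'c' x 1 => "c1"
  'a' x 2 => "a2"
Compressed: "a3c1a2"
Compressed length: 6

6


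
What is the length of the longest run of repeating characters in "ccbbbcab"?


Input: "ccbbbcab"
Scanning for longest run:
  Position 1 ('c'): continues run of 'c', length=2
  Position 2 ('b'): new char, reset run to 1
  Position 3 ('b'): continues run of 'b', length=2
  Position 4 ('b'): continues run of 'b', length=3
  Position 5 ('c'): new char, reset run to 1
  Position 6 ('a'): new char, reset run to 1
  Position 7 ('b'): new char, reset run to 1
Longest run: 'b' with length 3

3


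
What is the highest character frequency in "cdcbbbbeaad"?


Input: cdcbbbbeaad
Character counts:
  'a': 2
  'b': 4
  'c': 2
  'd': 2
  'e': 1
Maximum frequency: 4

4


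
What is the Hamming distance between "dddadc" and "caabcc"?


Comparing "dddadc" and "caabcc" position by position:
  Position 0: 'd' vs 'c' => differ
  Position 1: 'd' vs 'a' => differ
  Position 2: 'd' vs 'a' => differ
  Position 3: 'a' vs 'b' => differ
  Position 4: 'd' vs 'c' => differ
  Position 5: 'c' vs 'c' => same
Total differences (Hamming distance): 5

5


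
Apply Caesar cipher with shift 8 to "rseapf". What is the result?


Caesar cipher: shift "rseapf" by 8
  'r' (pos 17) + 8 = pos 25 = 'z'
  's' (pos 18) + 8 = pos 0 = 'a'
  'e' (pos 4) + 8 = pos 12 = 'm'
  'a' (pos 0) + 8 = pos 8 = 'i'
  'p' (pos 15) + 8 = pos 23 = 'x'
  'f' (pos 5) + 8 = pos 13 = 'n'
Result: zamixn

zamixn


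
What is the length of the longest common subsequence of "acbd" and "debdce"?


LCS of "acbd" and "debdce"
DP table:
           d    e    b    d    c    e
      0    0    0    0    0    0    0
  a   0    0    0    0    0    0    0
  c   0    0    0    0    0    1    1
  b   0    0    0    1    1    1    1
  d   0    1    1    1    2    2    2
LCS length = dp[4][6] = 2

2


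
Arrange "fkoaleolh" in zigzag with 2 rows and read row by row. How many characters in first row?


Zigzag "fkoaleolh" into 2 rows:
Placing characters:
  'f' => row 0
  'k' => row 1
  'o' => row 0
  'a' => row 1
  'l' => row 0
  'e' => row 1
  'o' => row 0
  'l' => row 1
  'h' => row 0
Rows:
  Row 0: "foloh"
  Row 1: "kael"
First row length: 5

5


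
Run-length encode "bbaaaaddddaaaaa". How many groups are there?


Input: bbaaaaddddaaaaa
Scanning for consecutive runs:
  Group 1: 'b' x 2 (positions 0-1)
  Group 2: 'a' x 4 (positions 2-5)
  Group 3: 'd' x 4 (positions 6-9)
  Group 4: 'a' x 5 (positions 10-14)
Total groups: 4

4


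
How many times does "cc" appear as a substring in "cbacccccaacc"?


Searching for "cc" in "cbacccccaacc"
Scanning each position:
  Position 0: "cb" => no
  Position 1: "ba" => no
  Position 2: "ac" => no
  Position 3: "cc" => MATCH
  Position 4: "cc" => MATCH
  Position 5: "cc" => MATCH
  Position 6: "cc" => MATCH
  Position 7: "ca" => no
  Position 8: "aa" => no
  Position 9: "ac" => no
  Position 10: "cc" => MATCH
Total occurrences: 5

5


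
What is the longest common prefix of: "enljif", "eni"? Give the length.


Words: enljif, eni
  Position 0: all 'e' => match
  Position 1: all 'n' => match
  Position 2: ('l', 'i') => mismatch, stop
LCP = "en" (length 2)

2


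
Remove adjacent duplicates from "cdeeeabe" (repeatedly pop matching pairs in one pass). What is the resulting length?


Input: cdeeeabe
Stack-based adjacent duplicate removal:
  Read 'c': push. Stack: c
  Read 'd': push. Stack: cd
  Read 'e': push. Stack: cde
  Read 'e': matches stack top 'e' => pop. Stack: cd
  Read 'e': push. Stack: cde
  Read 'a': push. Stack: cdea
  Read 'b': push. Stack: cdeab
  Read 'e': push. Stack: cdeabe
Final stack: "cdeabe" (length 6)

6


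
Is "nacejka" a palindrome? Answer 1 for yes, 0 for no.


Input: nacejka
Reversed: akjecan
  Compare pos 0 ('n') with pos 6 ('a'): MISMATCH
  Compare pos 1 ('a') with pos 5 ('k'): MISMATCH
  Compare pos 2 ('c') with pos 4 ('j'): MISMATCH
Result: not a palindrome

0


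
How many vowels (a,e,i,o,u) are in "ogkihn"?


Input: ogkihn
Checking each character:
  'o' at position 0: vowel (running total: 1)
  'g' at position 1: consonant
  'k' at position 2: consonant
  'i' at position 3: vowel (running total: 2)
  'h' at position 4: consonant
  'n' at position 5: consonant
Total vowels: 2

2


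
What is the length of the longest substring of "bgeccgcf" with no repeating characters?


Input: "bgeccgcf"
Sliding window (track last position of each char):
  Position 0 ('b'): window [0,0] length 1 -- new best
  Position 1 ('g'): window [0,1] length 2 -- new best
  Position 2 ('e'): window [0,2] length 3 -- new best
  Position 3 ('c'): window [0,3] length 4 -- new best
  Position 4 ('c'): repeat (last at 3), move window start to 4
  Position 4 ('c'): window [4,4] length 1
  Position 5 ('g'): window [4,5] length 2
  Position 6 ('c'): repeat (last at 4), move window start to 5
  Position 6 ('c'): window [5,6] length 2
  Position 7 ('f'): window [5,7] length 3
Longest substring with no repeats: "bgec" with length 4

4
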